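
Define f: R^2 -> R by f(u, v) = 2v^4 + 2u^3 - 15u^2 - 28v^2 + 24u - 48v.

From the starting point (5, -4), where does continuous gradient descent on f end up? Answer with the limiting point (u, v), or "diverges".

f is separable, so gradient descent decouples: u follows -∂f/∂u, v follows -∂f/∂v.
∂f/∂u = 6(u - 4)(u - 1); at u=5 this is 24, so u decreases.
∂f/∂v = 8(v - 3)(v + 1)(v + 2); at v=-4 this is -336, so v increases.
u converges to its nearest critical value 4 (a local min of the u-part); v converges to -2. The iterate converges to (4, -2).

(4, -2)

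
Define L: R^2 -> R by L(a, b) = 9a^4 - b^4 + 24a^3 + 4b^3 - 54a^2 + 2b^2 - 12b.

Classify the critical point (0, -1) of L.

local maximum

The mixed partial ∂²L/∂a∂b is 0, so the Hessian at any point is diag(L_aa, L_bb) = diag(36(3a^2 + 4a - 3), 4(-3b^2 + 6b + 1)).
At (0, -1): H = diag(-108, -32).
Both eigenvalues are negative, so H is negative definite: a local maximum.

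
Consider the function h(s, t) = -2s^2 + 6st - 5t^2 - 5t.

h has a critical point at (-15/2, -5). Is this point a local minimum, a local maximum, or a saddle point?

local maximum

The Hessian of h is constant: H = [[-4, 6], [6, -10]].
det(H) = (-4)·(-10) − 6² = 4.
det(H) > 0 and tr(H) = -14 < 0, so H is negative definite and the point is a local maximum.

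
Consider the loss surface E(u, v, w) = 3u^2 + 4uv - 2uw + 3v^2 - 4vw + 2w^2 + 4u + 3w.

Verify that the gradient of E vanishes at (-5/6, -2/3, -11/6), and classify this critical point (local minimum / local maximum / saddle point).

local minimum

∇E = (6u + 4v - 2w + 4, 4u + 6v - 4w, -2u - 4v + 4w + 3); substituting (-5/6, -2/3, -11/6) gives ∇E = (0, 0, 0), so (-5/6, -2/3, -11/6) is indeed a critical point.
The Hessian is constant: H = [[6, 4, -2], [4, 6, -4], [-2, -4, 4]].
Leading principal minors: Δ₁ = 6, Δ₂ = 20, Δ₃ = 24.
All leading minors are positive, so H is positive definite: a local minimum.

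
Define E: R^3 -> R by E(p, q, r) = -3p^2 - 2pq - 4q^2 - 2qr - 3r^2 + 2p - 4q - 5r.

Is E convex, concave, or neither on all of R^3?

concave

E is quadratic, so its Hessian is the constant matrix H = [[-6, -2, 0], [-2, -8, -2], [0, -2, -6]].
Leading principal minors: -6, 44, -240.
Signs alternate −, +, − ⇒ H ≺ 0 ⇒ concave.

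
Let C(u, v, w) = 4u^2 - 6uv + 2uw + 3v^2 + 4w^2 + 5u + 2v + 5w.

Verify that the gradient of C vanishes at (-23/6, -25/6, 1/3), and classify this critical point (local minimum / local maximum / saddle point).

∇C = (8u - 6v + 2w + 5, -6u + 6v + 2, 2u + 8w + 5); substituting (-23/6, -25/6, 1/3) gives ∇C = (0, 0, 0), so (-23/6, -25/6, 1/3) is indeed a critical point.
The Hessian is constant: H = [[8, -6, 2], [-6, 6, 0], [2, 0, 8]].
Leading principal minors: Δ₁ = 8, Δ₂ = 12, Δ₃ = 72.
All leading minors are positive, so H is positive definite: a local minimum.

local minimum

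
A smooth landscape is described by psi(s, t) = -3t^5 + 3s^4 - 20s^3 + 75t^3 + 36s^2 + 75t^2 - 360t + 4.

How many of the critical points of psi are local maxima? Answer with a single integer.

2

psi separates as a function of s plus a function of t, so ∇psi=0 decouples.
∂psi/∂s = 12s(s - 3)(s - 2) = 0 at s ∈ {0, 2, 3}; ∂psi/∂t = -15(t - 4)(t - 1)(t + 2)(t + 3) = 0 at t ∈ {-3, -2, 1, 4}.
The Hessian is diagonal: diag(psi_ss, psi_tt). Second derivatives: psi_ss(0)=72, psi_ss(2)=-24, psi_ss(3)=36; psi_tt(-3)=420, psi_tt(-2)=-270, psi_tt(1)=540, psi_tt(4)=-1890.
Local maxima occur where both diagonal entries negative: (2, -2), (2, 4). Count: 2.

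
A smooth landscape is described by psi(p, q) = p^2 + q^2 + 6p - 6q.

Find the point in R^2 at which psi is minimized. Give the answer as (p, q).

(-3, 3)

psi(p,q) separates as A(p) + B(q), so its minimum is min A + min B.
A'(p) = 2p + 6 vanishes at p ∈ {-3}; B'(q) = 2q - 6 vanishes at q ∈ {3}.
Local minima of A (where A''>0): A(-3)=-9. Local minima of B: B(3)=-9.
So the global minimum of psi is A(-3) + B(3) = -9 − 9 = -18, attained at (-3, 3).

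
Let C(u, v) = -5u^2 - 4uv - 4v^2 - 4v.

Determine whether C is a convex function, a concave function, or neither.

concave

C is quadratic, so its Hessian is the constant matrix H = [[-10, -4], [-4, -8]].
det(H) = 64, tr(H) = -18.
det(H) > 0 and tr(H) < 0, so H is negative definite everywhere: concave.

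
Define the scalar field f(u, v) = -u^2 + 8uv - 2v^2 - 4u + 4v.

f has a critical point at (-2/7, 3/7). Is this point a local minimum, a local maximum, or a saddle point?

saddle point

The Hessian of f is constant: H = [[-2, 8], [8, -4]].
det(H) = (-2)·(-4) − 8² = -56.
Since det(H) < 0, H is indefinite and the critical point is a saddle point.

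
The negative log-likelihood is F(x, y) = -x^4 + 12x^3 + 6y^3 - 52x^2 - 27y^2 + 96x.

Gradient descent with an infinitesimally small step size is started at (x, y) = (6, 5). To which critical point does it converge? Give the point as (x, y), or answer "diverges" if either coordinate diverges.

F is separable, so gradient descent decouples: x follows -∂F/∂x, y follows -∂F/∂y.
∂F/∂x = -4(x - 4)(x - 3)(x - 2); at x=6 this is -96, so x increases.
∂F/∂y = 18y(y - 3); at y=5 this is 180, so y decreases.
The x-coordinate has no critical point in that direction and runs off to infinity.

diverges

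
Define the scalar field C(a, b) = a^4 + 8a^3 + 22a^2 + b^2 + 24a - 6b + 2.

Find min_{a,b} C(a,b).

-16

C(a,b) separates as P(a) + Q(b) + 2, so its minimum is min P + min Q + 2.
P'(a) = 4(a + 1)(a + 2)(a + 3) vanishes at a ∈ {-3, -2, -1}; Q'(b) = 2b - 6 vanishes at b ∈ {3}.
Local minima of P (where P''>0): P(-3)=-9, P(-1)=-9. Local minima of Q: Q(3)=-9.
So the global minimum of C is P(-3) + Q(3) + 2 = -9 − 9 + 2 = -16, attained at (-3, 3).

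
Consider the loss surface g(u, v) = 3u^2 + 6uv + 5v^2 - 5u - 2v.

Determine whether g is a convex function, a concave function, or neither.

convex

g is quadratic, so its Hessian is the constant matrix H = [[6, 6], [6, 10]].
det(H) = 24, tr(H) = 16.
det(H) > 0 and tr(H) > 0, so H is positive definite everywhere: convex.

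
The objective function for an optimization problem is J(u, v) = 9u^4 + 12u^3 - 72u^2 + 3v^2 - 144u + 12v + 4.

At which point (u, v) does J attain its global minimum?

J(u,v) separates as P(u) + Q(v) + 4, so its minimum is min P + min Q + 4.
P'(u) = 36(u - 2)(u + 1)(u + 2) vanishes at u ∈ {-2, -1, 2}; Q'(v) = 6v + 12 vanishes at v ∈ {-2}.
Local minima of P (where P''>0): P(-2)=48, P(2)=-336. Local minima of Q: Q(-2)=-12.
So the global minimum of J is P(2) + Q(-2) + 4 = -336 − 12 + 4 = -344, attained at (2, -2).

(2, -2)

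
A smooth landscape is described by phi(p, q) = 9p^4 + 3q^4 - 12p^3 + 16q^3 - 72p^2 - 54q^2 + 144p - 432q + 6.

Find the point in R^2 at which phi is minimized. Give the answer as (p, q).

(-2, 3)

phi(p,q) separates as A(p) + B(q) + 6, so its minimum is min A + min B + 6.
A'(p) = 36(p - 2)(p - 1)(p + 2) vanishes at p ∈ {-2, 1, 2}; B'(q) = 12(q - 3)(q + 3)(q + 4) vanishes at q ∈ {-4, -3, 3}.
Local minima of A (where A''>0): A(-2)=-336, A(2)=48. Local minima of B: B(-4)=608, B(3)=-1107.
So the global minimum of phi is A(-2) + B(3) + 6 = -336 − 1107 + 6 = -1437, attained at (-2, 3).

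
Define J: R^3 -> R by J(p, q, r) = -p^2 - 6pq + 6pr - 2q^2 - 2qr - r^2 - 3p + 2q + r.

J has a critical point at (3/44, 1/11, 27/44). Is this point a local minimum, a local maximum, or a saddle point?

saddle point

The Hessian is constant: H = [[-2, -6, 6], [-6, -4, -2], [6, -2, -2]].
Leading principal minors: Δ₁ = -2, Δ₂ = -28, Δ₃ = 352.
The minors fit neither the all-positive nor the alternating-sign pattern, so H is indefinite: a saddle point.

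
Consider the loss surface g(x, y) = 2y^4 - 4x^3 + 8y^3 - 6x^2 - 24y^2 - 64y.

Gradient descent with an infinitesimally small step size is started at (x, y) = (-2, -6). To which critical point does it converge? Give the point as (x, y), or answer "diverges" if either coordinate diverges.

(-1, -4)

g is separable, so gradient descent decouples: x follows -∂g/∂x, y follows -∂g/∂y.
∂g/∂x = -12x(x + 1); at x=-2 this is -24, so x increases.
∂g/∂y = 8(y - 2)(y + 1)(y + 4); at y=-6 this is -640, so y increases.
x converges to its nearest critical value -1 (a local min of the x-part); y converges to -4. The iterate converges to (-1, -4).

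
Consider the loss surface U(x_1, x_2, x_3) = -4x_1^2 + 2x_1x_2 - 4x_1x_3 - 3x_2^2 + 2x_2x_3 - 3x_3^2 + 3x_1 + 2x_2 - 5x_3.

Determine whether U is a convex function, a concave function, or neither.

U is quadratic, so its Hessian is the constant matrix H = [[-8, 2, -4], [2, -6, 2], [-4, 2, -6]].
Leading principal minors: -8, 44, -168.
Signs alternate −, +, − ⇒ H ≺ 0 ⇒ concave.

concave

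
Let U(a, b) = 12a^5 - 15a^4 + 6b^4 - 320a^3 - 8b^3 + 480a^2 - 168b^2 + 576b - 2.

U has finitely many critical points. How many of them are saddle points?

6

U separates as a function of a plus a function of b, so ∇U=0 decouples.
∂U/∂a = 60a(a - 4)(a - 1)(a + 4) = 0 at a ∈ {-4, 0, 1, 4}; ∂U/∂b = 24(b - 3)(b - 2)(b + 4) = 0 at b ∈ {-4, 2, 3}.
The Hessian is diagonal: diag(U_aa, U_bb). Second derivatives: U_aa(-4)=-9600, U_aa(0)=960, U_aa(1)=-900, U_aa(4)=5760; U_bb(-4)=1008, U_bb(2)=-144, U_bb(3)=168.
Saddle points occur where the two diagonal entries have opposite signs: (-4, -4), (-4, 3), (0, 2), (1, -4), (1, 3), (4, 2). Count: 6.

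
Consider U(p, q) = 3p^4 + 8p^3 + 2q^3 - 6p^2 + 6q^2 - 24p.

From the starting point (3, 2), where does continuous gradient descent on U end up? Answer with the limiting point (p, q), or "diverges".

(1, 0)

U is separable, so gradient descent decouples: p follows -∂U/∂p, q follows -∂U/∂q.
∂U/∂p = 12(p - 1)(p + 1)(p + 2); at p=3 this is 480, so p decreases.
∂U/∂q = 6q(q + 2); at q=2 this is 48, so q decreases.
p converges to its nearest critical value 1 (a local min of the p-part); q converges to 0. The iterate converges to (1, 0).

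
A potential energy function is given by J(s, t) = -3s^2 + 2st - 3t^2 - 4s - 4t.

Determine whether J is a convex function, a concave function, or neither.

concave

J is quadratic, so its Hessian is the constant matrix H = [[-6, 2], [2, -6]].
det(H) = 32, tr(H) = -12.
det(H) > 0 and tr(H) < 0, so H is negative definite everywhere: concave.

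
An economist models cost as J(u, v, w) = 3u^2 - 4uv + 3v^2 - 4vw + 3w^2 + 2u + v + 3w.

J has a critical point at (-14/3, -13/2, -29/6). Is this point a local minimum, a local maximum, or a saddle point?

The Hessian is constant: H = [[6, -4, 0], [-4, 6, -4], [0, -4, 6]].
Leading principal minors: Δ₁ = 6, Δ₂ = 20, Δ₃ = 24.
All leading minors are positive, so H is positive definite: a local minimum.

local minimum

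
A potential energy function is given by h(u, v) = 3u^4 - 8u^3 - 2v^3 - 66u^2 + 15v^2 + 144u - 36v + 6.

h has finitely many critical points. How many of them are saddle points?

3

h separates as a function of u plus a function of v, so ∇h=0 decouples.
∂h/∂u = 12(u - 4)(u - 1)(u + 3) = 0 at u ∈ {-3, 1, 4}; ∂h/∂v = -6(v - 3)(v - 2) = 0 at v ∈ {2, 3}.
The Hessian is diagonal: diag(h_uu, h_vv). Second derivatives: h_uu(-3)=336, h_uu(1)=-144, h_uu(4)=252; h_vv(2)=6, h_vv(3)=-6.
Saddle points occur where the two diagonal entries have opposite signs: (-3, 3), (1, 2), (4, 3). Count: 3.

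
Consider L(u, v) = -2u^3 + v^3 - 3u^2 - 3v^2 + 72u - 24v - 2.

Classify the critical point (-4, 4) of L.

local minimum

The mixed partial ∂²L/∂u∂v is 0, so the Hessian at any point is diag(L_uu, L_vv) = diag(-6(2u + 1), 6(v - 1)).
At (-4, 4): H = diag(42, 18).
Both eigenvalues are positive, so H is positive definite: a local minimum.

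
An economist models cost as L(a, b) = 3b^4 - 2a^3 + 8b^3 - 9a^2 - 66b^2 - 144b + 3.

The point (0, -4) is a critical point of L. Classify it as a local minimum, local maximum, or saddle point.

saddle point

The mixed partial ∂²L/∂a∂b is 0, so the Hessian at any point is diag(L_aa, L_bb) = diag(-6(2a + 3), 12(3b^2 + 4b - 11)).
At (0, -4): H = diag(-18, 252).
The eigenvalues have opposite signs, so H is indefinite: a saddle point.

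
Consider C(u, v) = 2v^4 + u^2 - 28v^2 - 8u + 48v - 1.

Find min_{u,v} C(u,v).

C(u,v) separates as P(u) + Q(v) − 1, so its minimum is min P + min Q − 1.
P'(u) = 2u - 8 vanishes at u ∈ {4}; Q'(v) = 8(v - 2)(v - 1)(v + 3) vanishes at v ∈ {-3, 1, 2}.
Local minima of P (where P''>0): P(4)=-16. Local minima of Q: Q(-3)=-234, Q(2)=16.
So the global minimum of C is P(4) + Q(-3) − 1 = -16 − 234 − 1 = -251, attained at (4, -3).

-251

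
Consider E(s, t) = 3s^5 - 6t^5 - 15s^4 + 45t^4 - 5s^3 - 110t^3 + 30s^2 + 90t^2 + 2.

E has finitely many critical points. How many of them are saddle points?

8

E separates as a function of s plus a function of t, so ∇E=0 decouples.
∂E/∂s = 15s(s - 4)(s - 1)(s + 1) = 0 at s ∈ {-1, 0, 1, 4}; ∂E/∂t = -30t(t - 3)(t - 2)(t - 1) = 0 at t ∈ {0, 1, 2, 3}.
The Hessian is diagonal: diag(E_ss, E_tt). Second derivatives: E_ss(-1)=-150, E_ss(0)=60, E_ss(1)=-90, E_ss(4)=900; E_tt(0)=180, E_tt(1)=-60, E_tt(2)=60, E_tt(3)=-180.
Saddle points occur where the two diagonal entries have opposite signs: (-1, 0), (-1, 2), (0, 1), (0, 3), (1, 0), (1, 2), (4, 1), (4, 3). Count: 8.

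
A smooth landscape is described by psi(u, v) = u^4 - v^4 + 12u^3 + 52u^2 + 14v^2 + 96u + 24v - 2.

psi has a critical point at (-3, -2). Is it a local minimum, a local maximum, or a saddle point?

local maximum

The mixed partial ∂²psi/∂u∂v is 0, so the Hessian at any point is diag(psi_uu, psi_vv) = diag(4(3u^2 + 18u + 26), 4(-3v^2 + 7)).
At (-3, -2): H = diag(-4, -20).
Both eigenvalues are negative, so H is negative definite: a local maximum.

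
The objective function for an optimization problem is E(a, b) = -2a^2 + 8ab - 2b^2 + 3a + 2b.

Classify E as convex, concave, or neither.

neither

E is quadratic, so its Hessian is the constant matrix H = [[-4, 8], [8, -4]].
det(H) = -48, tr(H) = -8.
det(H) < 0, so H is indefinite: neither convex nor concave.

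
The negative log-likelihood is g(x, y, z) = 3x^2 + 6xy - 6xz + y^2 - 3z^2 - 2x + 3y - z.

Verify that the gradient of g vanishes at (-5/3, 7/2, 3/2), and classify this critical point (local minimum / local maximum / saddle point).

saddle point

∇g = (6x + 6y - 6z - 2, 6x + 2y + 3, -6x - 6z - 1); substituting (-5/3, 7/2, 3/2) gives ∇g = (0, 0, 0), so (-5/3, 7/2, 3/2) is indeed a critical point.
The Hessian is constant: H = [[6, 6, -6], [6, 2, 0], [-6, 0, -6]].
Leading principal minors: Δ₁ = 6, Δ₂ = -24, Δ₃ = 72.
The minors fit neither the all-positive nor the alternating-sign pattern, so H is indefinite: a saddle point.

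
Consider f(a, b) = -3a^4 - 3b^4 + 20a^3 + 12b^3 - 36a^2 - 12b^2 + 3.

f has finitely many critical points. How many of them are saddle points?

f separates as a function of a plus a function of b, so ∇f=0 decouples.
∂f/∂a = -12a(a - 3)(a - 2) = 0 at a ∈ {0, 2, 3}; ∂f/∂b = -12b(b - 2)(b - 1) = 0 at b ∈ {0, 1, 2}.
The Hessian is diagonal: diag(f_aa, f_bb). Second derivatives: f_aa(0)=-72, f_aa(2)=24, f_aa(3)=-36; f_bb(0)=-24, f_bb(1)=12, f_bb(2)=-24.
Saddle points occur where the two diagonal entries have opposite signs: (0, 1), (2, 0), (2, 2), (3, 1). Count: 4.

4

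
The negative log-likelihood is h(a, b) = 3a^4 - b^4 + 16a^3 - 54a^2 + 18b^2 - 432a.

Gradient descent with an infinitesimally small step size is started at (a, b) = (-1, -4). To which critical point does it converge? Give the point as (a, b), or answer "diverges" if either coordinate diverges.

h is separable, so gradient descent decouples: a follows -∂h/∂a, b follows -∂h/∂b.
∂h/∂a = 12(a - 3)(a + 3)(a + 4); at a=-1 this is -288, so a increases.
∂h/∂b = -4b(b - 3)(b + 3); at b=-4 this is 112, so b decreases.
The b-coordinate has no critical point in that direction and runs off to infinity.

diverges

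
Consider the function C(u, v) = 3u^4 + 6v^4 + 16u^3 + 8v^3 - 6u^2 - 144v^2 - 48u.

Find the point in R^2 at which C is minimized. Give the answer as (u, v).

(-4, -4)

C(u,v) separates as P(u) + Q(v), so its minimum is min P + min Q.
P'(u) = 12(u - 1)(u + 1)(u + 4) vanishes at u ∈ {-4, -1, 1}; Q'(v) = 24v(v - 3)(v + 4) vanishes at v ∈ {-4, 0, 3}.
Local minima of P (where P''>0): P(-4)=-160, P(1)=-35. Local minima of Q: Q(-4)=-1280, Q(3)=-594.
So the global minimum of C is P(-4) + Q(-4) = -160 − 1280 = -1440, attained at (-4, -4).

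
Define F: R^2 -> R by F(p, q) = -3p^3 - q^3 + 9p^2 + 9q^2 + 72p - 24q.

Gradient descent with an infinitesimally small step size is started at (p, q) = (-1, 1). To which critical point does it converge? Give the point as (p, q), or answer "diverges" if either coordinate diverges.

(-2, 2)

F is separable, so gradient descent decouples: p follows -∂F/∂p, q follows -∂F/∂q.
∂F/∂p = -9(p - 4)(p + 2); at p=-1 this is 45, so p decreases.
∂F/∂q = -3(q - 4)(q - 2); at q=1 this is -9, so q increases.
p converges to its nearest critical value -2 (a local min of the p-part); q converges to 2. The iterate converges to (-2, 2).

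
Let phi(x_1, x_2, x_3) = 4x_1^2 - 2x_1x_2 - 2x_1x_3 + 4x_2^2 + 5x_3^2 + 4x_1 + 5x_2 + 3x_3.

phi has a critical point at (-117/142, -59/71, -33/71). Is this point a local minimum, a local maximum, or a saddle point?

local minimum

The Hessian is constant: H = [[8, -2, -2], [-2, 8, 0], [-2, 0, 10]].
Leading principal minors: Δ₁ = 8, Δ₂ = 60, Δ₃ = 568.
All leading minors are positive, so H is positive definite: a local minimum.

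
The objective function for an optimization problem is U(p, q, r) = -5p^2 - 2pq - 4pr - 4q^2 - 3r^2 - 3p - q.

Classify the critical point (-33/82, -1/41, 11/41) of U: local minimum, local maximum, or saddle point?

local maximum

The Hessian is constant: H = [[-10, -2, -4], [-2, -8, 0], [-4, 0, -6]].
Leading principal minors: Δ₁ = -10, Δ₂ = 76, Δ₃ = -328.
The minors alternate sign starting negative (−, +, −), so H is negative definite: a local maximum.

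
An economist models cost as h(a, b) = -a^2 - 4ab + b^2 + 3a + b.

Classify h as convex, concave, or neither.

neither

h is quadratic, so its Hessian is the constant matrix H = [[-2, -4], [-4, 2]].
det(H) = -20, tr(H) = 0.
det(H) < 0, so H is indefinite: neither convex nor concave.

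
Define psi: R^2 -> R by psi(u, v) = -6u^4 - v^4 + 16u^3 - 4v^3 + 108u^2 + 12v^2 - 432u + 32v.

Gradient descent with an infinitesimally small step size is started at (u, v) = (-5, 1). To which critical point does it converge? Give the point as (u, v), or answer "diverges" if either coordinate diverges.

psi is separable, so gradient descent decouples: u follows -∂psi/∂u, v follows -∂psi/∂v.
∂psi/∂u = -24(u - 3)(u - 2)(u + 3); at u=-5 this is 2688, so u decreases.
∂psi/∂v = -4(v - 2)(v + 1)(v + 4); at v=1 this is 40, so v decreases.
The u-coordinate has no critical point in that direction and runs off to infinity.

diverges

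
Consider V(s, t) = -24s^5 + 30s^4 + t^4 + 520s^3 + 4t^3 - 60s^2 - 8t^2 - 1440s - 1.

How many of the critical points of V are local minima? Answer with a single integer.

V separates as a function of s plus a function of t, so ∇V=0 decouples.
∂V/∂s = -120(s - 4)(s - 1)(s + 1)(s + 3) = 0 at s ∈ {-3, -1, 1, 4}; ∂V/∂t = 4t(t - 1)(t + 4) = 0 at t ∈ {-4, 0, 1}.
The Hessian is diagonal: diag(V_ss, V_tt). Second derivatives: V_ss(-3)=6720, V_ss(-1)=-2400, V_ss(1)=2880, V_ss(4)=-12600; V_tt(-4)=80, V_tt(0)=-16, V_tt(1)=20.
Local minima occur where both diagonal entries positive: (-3, -4), (-3, 1), (1, -4), (1, 1). Count: 4.

4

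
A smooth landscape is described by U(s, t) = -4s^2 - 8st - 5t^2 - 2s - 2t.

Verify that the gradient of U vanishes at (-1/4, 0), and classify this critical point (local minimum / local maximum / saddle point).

local maximum

∇U = (-8s - 8t - 2, -8s - 10t - 2); substituting (-1/4, 0) gives ∇U = (0, 0), so (-1/4, 0) is indeed a critical point.
The Hessian of U is constant: H = [[-8, -8], [-8, -10]].
det(H) = (-8)·(-10) − (-8)² = 16.
det(H) > 0 and tr(H) = -18 < 0, so H is negative definite and the point is a local maximum.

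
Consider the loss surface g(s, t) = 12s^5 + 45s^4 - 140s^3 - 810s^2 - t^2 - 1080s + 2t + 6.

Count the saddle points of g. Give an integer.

g separates as a function of s plus a function of t, so ∇g=0 decouples.
∂g/∂s = 60(s - 3)(s + 1)(s + 2)(s + 3) = 0 at s ∈ {-3, -2, -1, 3}; ∂g/∂t = -2(t - 1) = 0 at t ∈ {1}.
The Hessian is diagonal: diag(g_ss, g_tt). Second derivatives: g_ss(-3)=-720, g_ss(-2)=300, g_ss(-1)=-480, g_ss(3)=7200; g_tt(1)=-2.
Saddle points occur where the two diagonal entries have opposite signs: (-2, 1), (3, 1). Count: 2.

2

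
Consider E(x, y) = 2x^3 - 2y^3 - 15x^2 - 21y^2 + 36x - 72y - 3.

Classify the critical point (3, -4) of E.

local minimum

The mixed partial ∂²E/∂x∂y is 0, so the Hessian at any point is diag(E_xx, E_yy) = diag(6(2x - 5), -6(2y + 7)).
At (3, -4): H = diag(6, 6).
Both eigenvalues are positive, so H is positive definite: a local minimum.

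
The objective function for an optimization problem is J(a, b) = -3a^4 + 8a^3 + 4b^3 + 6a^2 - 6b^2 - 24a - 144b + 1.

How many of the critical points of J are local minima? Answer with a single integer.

J separates as a function of a plus a function of b, so ∇J=0 decouples.
∂J/∂a = -12(a - 2)(a - 1)(a + 1) = 0 at a ∈ {-1, 1, 2}; ∂J/∂b = 12(b - 4)(b + 3) = 0 at b ∈ {-3, 4}.
The Hessian is diagonal: diag(J_aa, J_bb). Second derivatives: J_aa(-1)=-72, J_aa(1)=24, J_aa(2)=-36; J_bb(-3)=-84, J_bb(4)=84.
Local minima occur where both diagonal entries positive: (1, 4). Count: 1.

1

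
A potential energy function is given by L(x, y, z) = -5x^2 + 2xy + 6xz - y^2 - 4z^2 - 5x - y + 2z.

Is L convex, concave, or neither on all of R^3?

concave

L is quadratic, so its Hessian is the constant matrix H = [[-10, 2, 6], [2, -2, 0], [6, 0, -8]].
Leading principal minors: -10, 16, -56.
Signs alternate −, +, − ⇒ H ≺ 0 ⇒ concave.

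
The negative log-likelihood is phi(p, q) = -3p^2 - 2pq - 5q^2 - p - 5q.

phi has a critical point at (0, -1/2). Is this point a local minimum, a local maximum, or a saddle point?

The Hessian of phi is constant: H = [[-6, -2], [-2, -10]].
det(H) = (-6)·(-10) − (-2)² = 56.
det(H) > 0 and tr(H) = -16 < 0, so H is negative definite and the point is a local maximum.

local maximum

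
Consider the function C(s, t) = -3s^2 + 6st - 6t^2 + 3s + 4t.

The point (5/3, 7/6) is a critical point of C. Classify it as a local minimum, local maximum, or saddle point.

The Hessian of C is constant: H = [[-6, 6], [6, -12]].
det(H) = (-6)·(-12) − 6² = 36.
det(H) > 0 and tr(H) = -18 < 0, so H is negative definite and the point is a local maximum.

local maximum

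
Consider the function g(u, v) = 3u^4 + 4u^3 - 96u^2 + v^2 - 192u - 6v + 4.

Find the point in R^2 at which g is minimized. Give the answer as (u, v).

g(u,v) separates as P(u) + Q(v) + 4, so its minimum is min P + min Q + 4.
P'(u) = 12(u - 4)(u + 1)(u + 4) vanishes at u ∈ {-4, -1, 4}; Q'(v) = 2v - 6 vanishes at v ∈ {3}.
Local minima of P (where P''>0): P(-4)=-256, P(4)=-1280. Local minima of Q: Q(3)=-9.
So the global minimum of g is P(4) + Q(3) + 4 = -1280 − 9 + 4 = -1285, attained at (4, 3).

(4, 3)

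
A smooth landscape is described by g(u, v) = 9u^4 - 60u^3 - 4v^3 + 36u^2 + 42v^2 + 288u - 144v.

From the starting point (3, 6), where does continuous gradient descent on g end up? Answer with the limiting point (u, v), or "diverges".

diverges

g is separable, so gradient descent decouples: u follows -∂g/∂u, v follows -∂g/∂v.
∂g/∂u = 36(u - 4)(u - 2)(u + 1); at u=3 this is -144, so u increases.
∂g/∂v = -12(v - 4)(v - 3); at v=6 this is -72, so v increases.
The v-coordinate has no critical point in that direction and runs off to infinity.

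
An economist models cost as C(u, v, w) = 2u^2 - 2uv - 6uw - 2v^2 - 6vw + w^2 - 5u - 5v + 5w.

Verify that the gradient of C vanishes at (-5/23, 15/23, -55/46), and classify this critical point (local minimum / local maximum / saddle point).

∇C = (4u - 2v - 6w - 5, -2u - 4v - 6w - 5, -6u - 6v + 2w + 5); substituting (-5/23, 15/23, -55/46) gives ∇C = (0, 0, 0), so (-5/23, 15/23, -55/46) is indeed a critical point.
The Hessian is constant: H = [[4, -2, -6], [-2, -4, -6], [-6, -6, 2]].
Leading principal minors: Δ₁ = 4, Δ₂ = -20, Δ₃ = -184.
The minors fit neither the all-positive nor the alternating-sign pattern, so H is indefinite: a saddle point.

saddle point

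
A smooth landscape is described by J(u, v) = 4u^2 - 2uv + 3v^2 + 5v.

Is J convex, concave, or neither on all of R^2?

convex

J is quadratic, so its Hessian is the constant matrix H = [[8, -2], [-2, 6]].
det(H) = 44, tr(H) = 14.
det(H) > 0 and tr(H) > 0, so H is positive definite everywhere: convex.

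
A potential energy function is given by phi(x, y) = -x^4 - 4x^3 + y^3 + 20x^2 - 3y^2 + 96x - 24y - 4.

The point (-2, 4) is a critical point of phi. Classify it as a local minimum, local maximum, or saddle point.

local minimum

The mixed partial ∂²phi/∂x∂y is 0, so the Hessian at any point is diag(phi_xx, phi_yy) = diag(4(-3x^2 - 6x + 10), 6(y - 1)).
At (-2, 4): H = diag(40, 18).
Both eigenvalues are positive, so H is positive definite: a local minimum.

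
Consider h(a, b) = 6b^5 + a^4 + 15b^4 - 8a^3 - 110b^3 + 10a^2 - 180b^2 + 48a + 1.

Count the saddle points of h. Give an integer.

h separates as a function of a plus a function of b, so ∇h=0 decouples.
∂h/∂a = 4(a - 4)(a - 3)(a + 1) = 0 at a ∈ {-1, 3, 4}; ∂h/∂b = 30b(b - 3)(b + 1)(b + 4) = 0 at b ∈ {-4, -1, 0, 3}.
The Hessian is diagonal: diag(h_aa, h_bb). Second derivatives: h_aa(-1)=80, h_aa(3)=-16, h_aa(4)=20; h_bb(-4)=-2520, h_bb(-1)=360, h_bb(0)=-360, h_bb(3)=2520.
Saddle points occur where the two diagonal entries have opposite signs: (-1, -4), (-1, 0), (3, -1), (3, 3), (4, -4), (4, 0). Count: 6.

6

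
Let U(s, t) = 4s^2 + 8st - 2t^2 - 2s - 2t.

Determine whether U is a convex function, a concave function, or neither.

neither

U is quadratic, so its Hessian is the constant matrix H = [[8, 8], [8, -4]].
det(H) = -96, tr(H) = 4.
det(H) < 0, so H is indefinite: neither convex nor concave.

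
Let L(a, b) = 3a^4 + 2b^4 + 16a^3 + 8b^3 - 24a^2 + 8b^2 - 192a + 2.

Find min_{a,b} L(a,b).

-302

L(a,b) separates as P(a) + Q(b) + 2, so its minimum is min P + min Q + 2.
P'(a) = 12(a - 2)(a + 2)(a + 4) vanishes at a ∈ {-4, -2, 2}; Q'(b) = 8b(b + 1)(b + 2) vanishes at b ∈ {-2, -1, 0}.
Local minima of P (where P''>0): P(-4)=128, P(2)=-304. Local minima of Q: Q(-2)=0, Q(0)=0.
So the global minimum of L is P(2) + Q(-2) + 2 = -304 + 0 + 2 = -302, attained at (2, -2).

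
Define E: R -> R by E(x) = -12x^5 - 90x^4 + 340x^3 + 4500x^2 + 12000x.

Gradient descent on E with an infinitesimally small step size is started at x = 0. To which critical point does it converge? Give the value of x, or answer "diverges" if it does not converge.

E'(x) = -60(x - 5)(x + 2)(x + 4)(x + 5), so E'(0) = 12000.
Gradient descent moves in the -E' direction, i.e. x is decreasing.
The nearest critical point in that direction is x = -2, where E'' = 2520 > 0 (a local minimum). The iterate converges there.

-2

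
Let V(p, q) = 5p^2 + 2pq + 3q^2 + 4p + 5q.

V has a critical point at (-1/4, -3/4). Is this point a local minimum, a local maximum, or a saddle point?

The Hessian of V is constant: H = [[10, 2], [2, 6]].
det(H) = 10·6 − 2² = 56.
det(H) > 0 and tr(H) = 16 > 0, so H is positive definite and the point is a local minimum.

local minimum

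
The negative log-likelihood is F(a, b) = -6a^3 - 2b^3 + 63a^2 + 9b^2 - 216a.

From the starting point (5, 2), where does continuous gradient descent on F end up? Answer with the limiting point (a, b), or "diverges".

F is separable, so gradient descent decouples: a follows -∂F/∂a, b follows -∂F/∂b.
∂F/∂a = -18(a - 4)(a - 3); at a=5 this is -36, so a increases.
∂F/∂b = -6b(b - 3); at b=2 this is 12, so b decreases.
The a-coordinate has no critical point in that direction and runs off to infinity.

diverges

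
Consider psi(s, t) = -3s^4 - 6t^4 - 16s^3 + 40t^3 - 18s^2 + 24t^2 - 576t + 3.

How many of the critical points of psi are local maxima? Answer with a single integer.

4

psi separates as a function of s plus a function of t, so ∇psi=0 decouples.
∂psi/∂s = -12s(s + 1)(s + 3) = 0 at s ∈ {-3, -1, 0}; ∂psi/∂t = -24(t - 4)(t - 3)(t + 2) = 0 at t ∈ {-2, 3, 4}.
The Hessian is diagonal: diag(psi_ss, psi_tt). Second derivatives: psi_ss(-3)=-72, psi_ss(-1)=24, psi_ss(0)=-36; psi_tt(-2)=-720, psi_tt(3)=120, psi_tt(4)=-144.
Local maxima occur where both diagonal entries negative: (-3, -2), (-3, 4), (0, -2), (0, 4). Count: 4.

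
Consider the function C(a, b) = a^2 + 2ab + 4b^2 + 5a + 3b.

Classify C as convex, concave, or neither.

convex

C is quadratic, so its Hessian is the constant matrix H = [[2, 2], [2, 8]].
det(H) = 12, tr(H) = 10.
det(H) > 0 and tr(H) > 0, so H is positive definite everywhere: convex.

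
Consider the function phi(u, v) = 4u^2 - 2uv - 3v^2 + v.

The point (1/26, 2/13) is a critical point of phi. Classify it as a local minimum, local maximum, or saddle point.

The Hessian of phi is constant: H = [[8, -2], [-2, -6]].
det(H) = 8·(-6) − (-2)² = -52.
Since det(H) < 0, H is indefinite and the critical point is a saddle point.

saddle point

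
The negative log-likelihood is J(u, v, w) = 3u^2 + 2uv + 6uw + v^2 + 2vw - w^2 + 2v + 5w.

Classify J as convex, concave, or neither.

J is quadratic, so its Hessian is the constant matrix H = [[6, 2, 6], [2, 2, 2], [6, 2, -2]].
Leading principal minors: 6, 8, -64.
Neither pattern holds ⇒ H is indefinite ⇒ neither convex nor concave.

neither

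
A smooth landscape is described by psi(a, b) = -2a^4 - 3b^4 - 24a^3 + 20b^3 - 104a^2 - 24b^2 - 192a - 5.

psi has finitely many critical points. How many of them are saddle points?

4

psi separates as a function of a plus a function of b, so ∇psi=0 decouples.
∂psi/∂a = -8(a + 2)(a + 3)(a + 4) = 0 at a ∈ {-4, -3, -2}; ∂psi/∂b = -12b(b - 4)(b - 1) = 0 at b ∈ {0, 1, 4}.
The Hessian is diagonal: diag(psi_aa, psi_bb). Second derivatives: psi_aa(-4)=-16, psi_aa(-3)=8, psi_aa(-2)=-16; psi_bb(0)=-48, psi_bb(1)=36, psi_bb(4)=-144.
Saddle points occur where the two diagonal entries have opposite signs: (-4, 1), (-3, 0), (-3, 4), (-2, 1). Count: 4.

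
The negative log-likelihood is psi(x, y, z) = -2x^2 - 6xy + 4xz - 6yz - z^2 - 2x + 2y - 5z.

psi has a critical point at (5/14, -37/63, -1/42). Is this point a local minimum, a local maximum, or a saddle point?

saddle point

The Hessian is constant: H = [[-4, -6, 4], [-6, 0, -6], [4, -6, -2]].
Leading principal minors: Δ₁ = -4, Δ₂ = -36, Δ₃ = 504.
The minors fit neither the all-positive nor the alternating-sign pattern, so H is indefinite: a saddle point.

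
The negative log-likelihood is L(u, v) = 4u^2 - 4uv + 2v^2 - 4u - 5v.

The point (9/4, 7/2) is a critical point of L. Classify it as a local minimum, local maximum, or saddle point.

The Hessian of L is constant: H = [[8, -4], [-4, 4]].
det(H) = 8·4 − (-4)² = 16.
det(H) > 0 and tr(H) = 12 > 0, so H is positive definite and the point is a local minimum.

local minimum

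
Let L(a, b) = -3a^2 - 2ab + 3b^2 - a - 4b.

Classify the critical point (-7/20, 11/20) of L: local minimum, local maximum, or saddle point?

saddle point

The Hessian of L is constant: H = [[-6, -2], [-2, 6]].
det(H) = (-6)·6 − (-2)² = -40.
Since det(H) < 0, H is indefinite and the critical point is a saddle point.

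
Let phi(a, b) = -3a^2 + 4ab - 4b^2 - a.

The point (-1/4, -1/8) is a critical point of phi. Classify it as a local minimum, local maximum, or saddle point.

The Hessian of phi is constant: H = [[-6, 4], [4, -8]].
det(H) = (-6)·(-8) − 4² = 32.
det(H) > 0 and tr(H) = -14 < 0, so H is negative definite and the point is a local maximum.

local maximum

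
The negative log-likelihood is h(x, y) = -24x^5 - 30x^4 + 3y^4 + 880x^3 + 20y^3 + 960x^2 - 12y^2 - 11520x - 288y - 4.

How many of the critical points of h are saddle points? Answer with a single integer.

h separates as a function of x plus a function of y, so ∇h=0 decouples.
∂h/∂x = -120(x - 4)(x - 2)(x + 3)(x + 4) = 0 at x ∈ {-4, -3, 2, 4}; ∂h/∂y = 12(y - 2)(y + 3)(y + 4) = 0 at y ∈ {-4, -3, 2}.
The Hessian is diagonal: diag(h_xx, h_yy). Second derivatives: h_xx(-4)=5760, h_xx(-3)=-4200, h_xx(2)=7200, h_xx(4)=-13440; h_yy(-4)=72, h_yy(-3)=-60, h_yy(2)=360.
Saddle points occur where the two diagonal entries have opposite signs: (-4, -3), (-3, -4), (-3, 2), (2, -3), (4, -4), (4, 2). Count: 6.

6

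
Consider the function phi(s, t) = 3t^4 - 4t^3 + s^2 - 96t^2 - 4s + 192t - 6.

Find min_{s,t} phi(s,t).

-1290

phi(s,t) separates as P(s) + Q(t) − 6, so its minimum is min P + min Q − 6.
P'(s) = 2s - 4 vanishes at s ∈ {2}; Q'(t) = 12(t - 4)(t - 1)(t + 4) vanishes at t ∈ {-4, 1, 4}.
Local minima of P (where P''>0): P(2)=-4. Local minima of Q: Q(-4)=-1280, Q(4)=-256.
So the global minimum of phi is P(2) + Q(-4) − 6 = -4 − 1280 − 6 = -1290, attained at (2, -4).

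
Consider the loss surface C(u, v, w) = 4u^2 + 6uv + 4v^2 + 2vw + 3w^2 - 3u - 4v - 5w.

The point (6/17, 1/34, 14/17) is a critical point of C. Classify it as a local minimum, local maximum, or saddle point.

local minimum

The Hessian is constant: H = [[8, 6, 0], [6, 8, 2], [0, 2, 6]].
Leading principal minors: Δ₁ = 8, Δ₂ = 28, Δ₃ = 136.
All leading minors are positive, so H is positive definite: a local minimum.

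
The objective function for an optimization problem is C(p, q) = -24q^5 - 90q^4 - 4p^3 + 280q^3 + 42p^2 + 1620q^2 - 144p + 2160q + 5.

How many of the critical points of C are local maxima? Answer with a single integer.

C separates as a function of p plus a function of q, so ∇C=0 decouples.
∂C/∂p = -12(p - 4)(p - 3) = 0 at p ∈ {3, 4}; ∂C/∂q = -120(q - 3)(q + 1)(q + 2)(q + 3) = 0 at q ∈ {-3, -2, -1, 3}.
The Hessian is diagonal: diag(C_pp, C_qq). Second derivatives: C_pp(3)=12, C_pp(4)=-12; C_qq(-3)=1440, C_qq(-2)=-600, C_qq(-1)=960, C_qq(3)=-14400.
Local maxima occur where both diagonal entries negative: (4, -2), (4, 3). Count: 2.

2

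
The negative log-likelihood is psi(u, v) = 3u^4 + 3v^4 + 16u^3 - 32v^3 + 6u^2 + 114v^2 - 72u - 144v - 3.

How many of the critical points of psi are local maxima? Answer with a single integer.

psi separates as a function of u plus a function of v, so ∇psi=0 decouples.
∂psi/∂u = 12(u - 1)(u + 2)(u + 3) = 0 at u ∈ {-3, -2, 1}; ∂psi/∂v = 12(v - 4)(v - 3)(v - 1) = 0 at v ∈ {1, 3, 4}.
The Hessian is diagonal: diag(psi_uu, psi_vv). Second derivatives: psi_uu(-3)=48, psi_uu(-2)=-36, psi_uu(1)=144; psi_vv(1)=72, psi_vv(3)=-24, psi_vv(4)=36.
Local maxima occur where both diagonal entries negative: (-2, 3). Count: 1.

1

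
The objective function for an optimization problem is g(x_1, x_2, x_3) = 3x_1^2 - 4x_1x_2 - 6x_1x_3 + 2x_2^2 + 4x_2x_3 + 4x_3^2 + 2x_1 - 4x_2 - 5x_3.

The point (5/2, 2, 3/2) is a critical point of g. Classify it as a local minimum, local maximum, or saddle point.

The Hessian is constant: H = [[6, -4, -6], [-4, 4, 4], [-6, 4, 8]].
Leading principal minors: Δ₁ = 6, Δ₂ = 8, Δ₃ = 16.
All leading minors are positive, so H is positive definite: a local minimum.

local minimum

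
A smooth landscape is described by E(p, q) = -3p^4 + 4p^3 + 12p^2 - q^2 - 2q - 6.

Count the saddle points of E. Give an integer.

E separates as a function of p plus a function of q, so ∇E=0 decouples.
∂E/∂p = -12p(p - 2)(p + 1) = 0 at p ∈ {-1, 0, 2}; ∂E/∂q = -2(q + 1) = 0 at q ∈ {-1}.
The Hessian is diagonal: diag(E_pp, E_qq). Second derivatives: E_pp(-1)=-36, E_pp(0)=24, E_pp(2)=-72; E_qq(-1)=-2.
Saddle points occur where the two diagonal entries have opposite signs: (0, -1). Count: 1.

1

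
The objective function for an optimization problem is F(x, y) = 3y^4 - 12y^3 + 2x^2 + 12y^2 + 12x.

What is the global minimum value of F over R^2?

-18

F(x,y) separates as P(x) + Q(y), so its minimum is min P + min Q.
P'(x) = 4x + 12 vanishes at x ∈ {-3}; Q'(y) = 12y(y - 2)(y - 1) vanishes at y ∈ {0, 1, 2}.
Local minima of P (where P''>0): P(-3)=-18. Local minima of Q: Q(0)=0, Q(2)=0.
So the global minimum of F is P(-3) + Q(0) = -18 + 0 = -18, attained at (-3, 0).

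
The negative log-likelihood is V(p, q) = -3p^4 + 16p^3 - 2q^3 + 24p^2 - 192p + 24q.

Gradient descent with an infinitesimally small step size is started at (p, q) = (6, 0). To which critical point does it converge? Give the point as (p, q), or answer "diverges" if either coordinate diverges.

V is separable, so gradient descent decouples: p follows -∂V/∂p, q follows -∂V/∂q.
∂V/∂p = -12(p - 4)(p - 2)(p + 2); at p=6 this is -768, so p increases.
∂V/∂q = -6(q - 2)(q + 2); at q=0 this is 24, so q decreases.
The p-coordinate has no critical point in that direction and runs off to infinity.

diverges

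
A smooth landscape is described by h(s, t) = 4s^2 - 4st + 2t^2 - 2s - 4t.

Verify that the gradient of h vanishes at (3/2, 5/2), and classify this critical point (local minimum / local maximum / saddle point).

∇h = (8s - 4t - 2, -4s + 4t - 4); substituting (3/2, 5/2) gives ∇h = (0, 0), so (3/2, 5/2) is indeed a critical point.
The Hessian of h is constant: H = [[8, -4], [-4, 4]].
det(H) = 8·4 − (-4)² = 16.
det(H) > 0 and tr(H) = 12 > 0, so H is positive definite and the point is a local minimum.

local minimum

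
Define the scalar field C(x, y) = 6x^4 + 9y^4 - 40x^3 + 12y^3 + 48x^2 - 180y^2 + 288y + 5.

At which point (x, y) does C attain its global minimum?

(4, -4)

C(x,y) separates as P(x) + Q(y) + 5, so its minimum is min P + min Q + 5.
P'(x) = 24x(x - 4)(x - 1) vanishes at x ∈ {0, 1, 4}; Q'(y) = 36(y - 2)(y - 1)(y + 4) vanishes at y ∈ {-4, 1, 2}.
Local minima of P (where P''>0): P(0)=0, P(4)=-256. Local minima of Q: Q(-4)=-2496, Q(2)=96.
So the global minimum of C is P(4) + Q(-4) + 5 = -256 − 2496 + 5 = -2747, attained at (4, -4).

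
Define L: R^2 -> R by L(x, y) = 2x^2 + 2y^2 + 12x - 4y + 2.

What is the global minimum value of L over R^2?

L(x,y) separates as P(x) + Q(y) + 2, so its minimum is min P + min Q + 2.
P'(x) = 4x + 12 vanishes at x ∈ {-3}; Q'(y) = 4y - 4 vanishes at y ∈ {1}.
Local minima of P (where P''>0): P(-3)=-18. Local minima of Q: Q(1)=-2.
So the global minimum of L is P(-3) + Q(1) + 2 = -18 − 2 + 2 = -18, attained at (-3, 1).

-18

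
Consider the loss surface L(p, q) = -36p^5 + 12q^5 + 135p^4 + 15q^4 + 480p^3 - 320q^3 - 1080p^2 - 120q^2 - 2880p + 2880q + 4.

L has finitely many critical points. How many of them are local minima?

L separates as a function of p plus a function of q, so ∇L=0 decouples.
∂L/∂p = -180(p - 4)(p - 2)(p + 1)(p + 2) = 0 at p ∈ {-2, -1, 2, 4}; ∂L/∂q = 60(q - 3)(q - 2)(q + 2)(q + 4) = 0 at q ∈ {-4, -2, 2, 3}.
The Hessian is diagonal: diag(L_pp, L_qq). Second derivatives: L_pp(-2)=4320, L_pp(-1)=-2700, L_pp(2)=4320, L_pp(4)=-10800; L_qq(-4)=-5040, L_qq(-2)=2400, L_qq(2)=-1440, L_qq(3)=2100.
Local minima occur where both diagonal entries positive: (-2, -2), (-2, 3), (2, -2), (2, 3). Count: 4.

4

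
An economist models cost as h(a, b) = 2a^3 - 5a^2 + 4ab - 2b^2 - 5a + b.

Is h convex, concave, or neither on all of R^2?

neither

The term 2a^3 is cubic, so the Hessian is not constant.
∂²h/∂a² = 12a - 10, which takes both signs as a varies (negative for sufficiently negative a). A diagonal entry of the Hessian changing sign means the Hessian is neither positive- nor negative-semidefinite on all of R^2.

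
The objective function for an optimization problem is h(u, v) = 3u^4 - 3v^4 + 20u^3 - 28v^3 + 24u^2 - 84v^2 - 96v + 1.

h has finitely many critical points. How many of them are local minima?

h separates as a function of u plus a function of v, so ∇h=0 decouples.
∂h/∂u = 12u(u + 1)(u + 4) = 0 at u ∈ {-4, -1, 0}; ∂h/∂v = -12(v + 1)(v + 2)(v + 4) = 0 at v ∈ {-4, -2, -1}.
The Hessian is diagonal: diag(h_uu, h_vv). Second derivatives: h_uu(-4)=144, h_uu(-1)=-36, h_uu(0)=48; h_vv(-4)=-72, h_vv(-2)=24, h_vv(-1)=-36.
Local minima occur where both diagonal entries positive: (-4, -2), (0, -2). Count: 2.

2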